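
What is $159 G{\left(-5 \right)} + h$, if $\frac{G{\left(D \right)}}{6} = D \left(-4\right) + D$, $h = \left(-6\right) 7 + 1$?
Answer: $14269$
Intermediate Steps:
$h = -41$ ($h = -42 + 1 = -41$)
$G{\left(D \right)} = - 18 D$ ($G{\left(D \right)} = 6 \left(D \left(-4\right) + D\right) = 6 \left(- 4 D + D\right) = 6 \left(- 3 D\right) = - 18 D$)
$159 G{\left(-5 \right)} + h = 159 \left(\left(-18\right) \left(-5\right)\right) - 41 = 159 \cdot 90 - 41 = 14310 - 41 = 14269$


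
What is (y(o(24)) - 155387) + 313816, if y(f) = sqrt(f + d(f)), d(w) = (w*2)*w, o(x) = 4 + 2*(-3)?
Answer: 158429 + sqrt(6) ≈ 1.5843e+5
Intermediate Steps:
o(x) = -2 (o(x) = 4 - 6 = -2)
d(w) = 2*w**2 (d(w) = (2*w)*w = 2*w**2)
y(f) = sqrt(f + 2*f**2)
(y(o(24)) - 155387) + 313816 = (sqrt(-2*(1 + 2*(-2))) - 155387) + 313816 = (sqrt(-2*(1 - 4)) - 155387) + 313816 = (sqrt(-2*(-3)) - 155387) + 313816 = (sqrt(6) - 155387) + 313816 = (-155387 + sqrt(6)) + 313816 = 158429 + sqrt(6)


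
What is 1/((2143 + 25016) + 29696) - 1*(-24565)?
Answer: 1396643076/56855 ≈ 24565.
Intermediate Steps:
1/((2143 + 25016) + 29696) - 1*(-24565) = 1/(27159 + 29696) + 24565 = 1/56855 + 24565 = 1396643076/56855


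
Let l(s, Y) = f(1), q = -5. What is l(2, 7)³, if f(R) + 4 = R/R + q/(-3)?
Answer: -64/27 ≈ -2.3704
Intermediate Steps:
f(R) = -4/3 (f(R) = -4 + (R/R - 5/(-3)) = -4 + (1 - 5*(-⅓)) = -4 + (1 + 5/3) = -4 + 8/3 = -4/3)
l(s, Y) = -4/3
l(2, 7)³ = (-4/3)³ = -64/27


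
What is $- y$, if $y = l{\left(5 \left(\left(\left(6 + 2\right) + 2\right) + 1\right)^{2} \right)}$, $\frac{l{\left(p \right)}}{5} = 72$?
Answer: $-360$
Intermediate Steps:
$l{\left(p \right)} = 360$ ($l{\left(p \right)} = 5 \cdot 72 = 360$)
$y = 360$
$- y = \left(-1\right) 360 = -360$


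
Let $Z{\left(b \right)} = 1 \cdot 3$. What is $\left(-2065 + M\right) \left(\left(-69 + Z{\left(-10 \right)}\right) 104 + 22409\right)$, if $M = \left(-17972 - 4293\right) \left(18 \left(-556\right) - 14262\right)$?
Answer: $8400043644325$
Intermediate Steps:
$Z{\left(b \right)} = 3$
$M = 540371550$ ($M = - 22265 \left(-10008 - 14262\right) = \left(-22265\right) \left(-24270\right) = 540371550$)
$\left(-2065 + M\right) \left(\left(-69 + Z{\left(-10 \right)}\right) 104 + 22409\right) = \left(-2065 + 540371550\right) \left(\left(-69 + 3\right) 104 + 22409\right) = 540369485 \left(\left(-66\right) 104 + 22409\right) = 540369485 \left(-6864 + 22409\right) = 540369485 \cdot 15545 = 8400043644325$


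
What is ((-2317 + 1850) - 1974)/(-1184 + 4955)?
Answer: -2441/3771 ≈ -0.64731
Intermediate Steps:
((-2317 + 1850) - 1974)/(-1184 + 4955) = (-467 - 1974)/3771 = -2441*1/3771 = -2441/3771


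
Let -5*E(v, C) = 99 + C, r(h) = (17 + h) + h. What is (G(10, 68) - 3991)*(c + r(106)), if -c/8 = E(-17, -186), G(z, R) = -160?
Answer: -1863799/5 ≈ -3.7276e+5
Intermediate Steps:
r(h) = 17 + 2*h
E(v, C) = -99/5 - C/5 (E(v, C) = -(99 + C)/5 = -99/5 - C/5)
c = -696/5 (c = -8*(-99/5 - ⅕*(-186)) = -8*(-99/5 + 186/5) = -8*87/5 = -696/5 ≈ -139.20)
(G(10, 68) - 3991)*(c + r(106)) = (-160 - 3991)*(-696/5 + (17 + 2*106)) = -4151*(-696/5 + (17 + 212)) = -4151*(-696/5 + 229) = -4151*449/5 = -1863799/5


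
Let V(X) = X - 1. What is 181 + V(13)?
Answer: 193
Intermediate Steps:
V(X) = -1 + X
181 + V(13) = 181 + (-1 + 13) = 181 + 12 = 193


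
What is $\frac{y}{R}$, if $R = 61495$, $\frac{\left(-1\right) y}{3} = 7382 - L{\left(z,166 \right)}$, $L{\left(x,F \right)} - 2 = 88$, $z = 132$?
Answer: $- \frac{21876}{61495} \approx -0.35574$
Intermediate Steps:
$L{\left(x,F \right)} = 90$ ($L{\left(x,F \right)} = 2 + 88 = 90$)
$y = -21876$ ($y = - 3 \left(7382 - 90\right) = \left(-3\right) 7292 = -21876$)
$\frac{y}{R} = - \frac{21876}{61495}$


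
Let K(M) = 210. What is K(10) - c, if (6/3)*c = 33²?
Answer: -669/2 ≈ -334.50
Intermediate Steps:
c = 1089/2 (c = (½)*33² = (½)*1089 = 1089/2 ≈ 544.50)
K(10) - c = 210 - 1*1089/2 = 210 - 1089/2 = -669/2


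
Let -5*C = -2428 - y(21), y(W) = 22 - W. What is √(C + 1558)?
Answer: √51095/5 ≈ 45.208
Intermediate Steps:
C = 2429/5 (C = -(-2428 - (22 - 1*21))/5 = -(-2428 - (22 - 21))/5 = -(-2428 - 1*1)/5 = -(-2428 - 1)/5 = -⅕*(-2429) = 2429/5 ≈ 485.80)
√(C + 1558) = √(2429/5 + 1558) = √(10219/5) = √51095/5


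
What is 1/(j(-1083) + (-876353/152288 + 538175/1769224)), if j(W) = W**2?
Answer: 33678948064/39501484152441187 ≈ 8.5260e-7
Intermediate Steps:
1/(j(-1083) + (-876353/152288 + 538175/1769224)) = 1/((-1083)**2 + (-876353/152288 + 538175/1769224)) = 1/(1172889 + (-876353*1/152288 + 538175*(1/1769224))) = 1/(1172889 + (-876353/152288 + 538175/1769224)) = 1/(1172889 - 183563395709/33678948064) = 1/(39501484152441187/33678948064) = 33678948064/39501484152441187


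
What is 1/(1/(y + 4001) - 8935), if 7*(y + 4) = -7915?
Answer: -20064/179271833 ≈ -0.00011192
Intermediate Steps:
y = -7943/7 (y = -4 + (⅐)*(-7915) = -4 - 7915/7 = -7943/7 ≈ -1134.7)
1/(1/(y + 4001) - 8935) = 1/(1/(-7943/7 + 4001) - 8935) = 1/(1/(20064/7) - 8935) = 1/(7/20064 - 8935) = 1/(-179271833/20064) = -20064/179271833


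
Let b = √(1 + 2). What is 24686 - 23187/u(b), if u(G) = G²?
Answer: 16957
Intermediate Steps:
b = √3 ≈ 1.7320
24686 - 23187/u(b) = 24686 - 23187/((√3)²) = 24686 - 23187/3 = 24686 - 23187*⅓ = 24686 - 7729 = 16957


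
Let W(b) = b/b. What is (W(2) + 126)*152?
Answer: 19304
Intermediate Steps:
W(b) = 1
(W(2) + 126)*152 = (1 + 126)*152 = 127*152 = 19304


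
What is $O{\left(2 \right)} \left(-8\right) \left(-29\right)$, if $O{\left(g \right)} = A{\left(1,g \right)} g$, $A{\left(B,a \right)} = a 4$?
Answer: $3712$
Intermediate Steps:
$A{\left(B,a \right)} = 4 a$
$O{\left(g \right)} = 4 g^{2}$ ($O{\left(g \right)} = 4 g g = 4 g^{2}$)
$O{\left(2 \right)} \left(-8\right) \left(-29\right) = 4 \cdot 2^{2} \left(-8\right) \left(-29\right) = 4 \cdot 4 \left(-8\right) \left(-29\right) = 16 \left(-8\right) \left(-29\right) = \left(-128\right) \left(-29\right) = 3712$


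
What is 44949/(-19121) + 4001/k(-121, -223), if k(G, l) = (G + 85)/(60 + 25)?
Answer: -6504383449/688356 ≈ -9449.2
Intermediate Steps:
k(G, l) = 1 + G/85 (k(G, l) = (85 + G)/85 = (85 + G)*(1/85) = 1 + G/85)
44949/(-19121) + 4001/k(-121, -223) = 44949/(-19121) + 4001/(1 + (1/85)*(-121)) = 44949*(-1/19121) + 4001/(1 - 121/85) = -44949/19121 + 4001/(-36/85) = -44949/19121 + 4001*(-85/36) = -44949/19121 - 340085/36 = -6504383449/688356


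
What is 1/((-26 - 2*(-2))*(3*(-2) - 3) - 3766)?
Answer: -1/3568 ≈ -0.00028027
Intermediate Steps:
1/((-26 - 2*(-2))*(3*(-2) - 3) - 3766) = 1/((-26 + 4)*(-6 - 3) - 3766) = 1/(-22*(-9) - 3766) = 1/(198 - 3766) = 1/(-3568) = -1/3568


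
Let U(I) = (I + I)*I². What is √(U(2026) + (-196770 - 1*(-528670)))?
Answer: 42*√9428843 ≈ 1.2897e+5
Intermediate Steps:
U(I) = 2*I³ (U(I) = (2*I)*I² = 2*I³)
√(U(2026) + (-196770 - 1*(-528670))) = √(2*2026³ + (-196770 - 1*(-528670))) = √(2*8316073576 + (-196770 + 528670)) = √(16632147152 + 331900) = √16632479052 = 42*√9428843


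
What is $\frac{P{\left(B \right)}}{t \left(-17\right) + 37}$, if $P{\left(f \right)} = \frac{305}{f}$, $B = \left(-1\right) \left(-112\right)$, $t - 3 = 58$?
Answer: $- \frac{61}{22400} \approx -0.0027232$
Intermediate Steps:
$t = 61$ ($t = 3 + 58 = 61$)
$B = 112$
$\frac{P{\left(B \right)}}{t \left(-17\right) + 37} = \frac{305 \cdot \frac{1}{112}}{61 \left(-17\right) + 37} = \frac{305 \cdot \frac{1}{112}}{-1037 + 37} = \frac{305}{112 \left(-1000\right)} = \frac{305}{112} \left(- \frac{1}{1000}\right) = - \frac{61}{22400}$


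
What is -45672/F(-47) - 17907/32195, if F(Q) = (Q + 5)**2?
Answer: -2663117/100695 ≈ -26.447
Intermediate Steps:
F(Q) = (5 + Q)**2
-45672/F(-47) - 17907/32195 = -45672/(5 - 47)**2 - 17907/32195 = -45672/((-42)**2) - 17907*1/32195 = -45672/1764 - 381/685 = -45672*1/1764 - 381/685 = -3806/147 - 381/685 = -2663117/100695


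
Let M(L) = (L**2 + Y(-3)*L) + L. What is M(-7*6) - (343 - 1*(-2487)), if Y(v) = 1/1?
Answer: -1150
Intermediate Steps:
Y(v) = 1
M(L) = L**2 + 2*L (M(L) = (L**2 + 1*L) + L = (L**2 + L) + L = (L + L**2) + L = L**2 + 2*L)
M(-7*6) - (343 - 1*(-2487)) = (-7*6)*(2 - 7*6) - (343 - 1*(-2487)) = -42*(2 - 42) - (343 + 2487) = -42*(-40) - 1*2830 = 1680 - 2830 = -1150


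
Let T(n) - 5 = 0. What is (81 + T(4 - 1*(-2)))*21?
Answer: 1806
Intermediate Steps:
T(n) = 5 (T(n) = 5 + 0 = 5)
(81 + T(4 - 1*(-2)))*21 = (81 + 5)*21 = 86*21 = 1806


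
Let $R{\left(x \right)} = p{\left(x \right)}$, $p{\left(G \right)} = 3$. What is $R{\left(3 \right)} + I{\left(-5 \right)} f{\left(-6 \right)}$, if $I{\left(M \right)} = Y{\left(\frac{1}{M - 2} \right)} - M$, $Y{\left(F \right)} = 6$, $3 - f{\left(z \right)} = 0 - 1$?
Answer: $47$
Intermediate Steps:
$f{\left(z \right)} = 4$ ($f{\left(z \right)} = 3 - \left(0 - 1\right) = 3 - -1 = 3 + 1 = 4$)
$R{\left(x \right)} = 3$
$I{\left(M \right)} = 6 - M$
$R{\left(3 \right)} + I{\left(-5 \right)} f{\left(-6 \right)} = 3 + \left(6 - -5\right) 4 = 3 + \left(6 + 5\right) 4 = 3 + 11 \cdot 4 = 3 + 44 = 47$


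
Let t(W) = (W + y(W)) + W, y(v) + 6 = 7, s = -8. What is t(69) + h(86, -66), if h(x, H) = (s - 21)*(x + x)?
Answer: -4849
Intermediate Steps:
y(v) = 1 (y(v) = -6 + 7 = 1)
h(x, H) = -58*x (h(x, H) = (-8 - 21)*(x + x) = -58*x)
t(W) = 1 + 2*W (t(W) = (W + 1) + W = (1 + W) + W = 1 + 2*W)
t(69) + h(86, -66) = (1 + 2*69) - 58*86 = (1 + 138) - 4988 = 139 - 4988 = -4849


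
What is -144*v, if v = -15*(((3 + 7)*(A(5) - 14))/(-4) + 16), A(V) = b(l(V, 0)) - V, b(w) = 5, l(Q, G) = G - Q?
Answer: 110160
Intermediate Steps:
A(V) = 5 - V
v = -765 (v = -15*(((3 + 7)*((5 - 1*5) - 14))/(-4) + 16) = -15*((10*((5 - 5) - 14))*(-¼) + 16) = -15*((10*(0 - 14))*(-¼) + 16) = -15*((10*(-14))*(-¼) + 16) = -15*(-140*(-¼) + 16) = -15*(35 + 16) = -15*51 = -765)
-144*v = -144*(-765) = 110160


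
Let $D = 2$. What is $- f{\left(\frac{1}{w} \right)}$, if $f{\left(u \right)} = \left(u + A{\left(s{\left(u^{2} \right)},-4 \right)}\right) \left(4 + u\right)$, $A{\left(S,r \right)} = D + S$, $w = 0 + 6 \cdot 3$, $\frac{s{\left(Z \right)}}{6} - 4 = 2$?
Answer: $- \frac{50005}{324} \approx -154.34$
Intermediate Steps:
$s{\left(Z \right)} = 36$ ($s{\left(Z \right)} = 24 + 6 \cdot 2 = 24 + 12 = 36$)
$w = 18$ ($w = 0 + 18 = 18$)
$A{\left(S,r \right)} = 2 + S$
$f{\left(u \right)} = \left(4 + u\right) \left(38 + u\right)$ ($f{\left(u \right)} = \left(u + \left(2 + 36\right)\right) \left(4 + u\right) = \left(u + 38\right) \left(4 + u\right) = \left(38 + u\right) \left(4 + u\right) = \left(4 + u\right) \left(38 + u\right)$)
$- f{\left(\frac{1}{w} \right)} = - (152 + \left(\frac{1}{18}\right)^{2} + \frac{42}{18}) = - (152 + \left(\frac{1}{18}\right)^{2} + 42 \cdot \frac{1}{18}) = - (152 + \frac{1}{324} + \frac{7}{3}) = \left(-1\right) \frac{50005}{324} = - \frac{50005}{324}$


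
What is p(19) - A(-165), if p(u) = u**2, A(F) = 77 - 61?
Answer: 345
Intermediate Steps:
A(F) = 16
p(19) - A(-165) = 19**2 - 1*16 = 361 - 16 = 345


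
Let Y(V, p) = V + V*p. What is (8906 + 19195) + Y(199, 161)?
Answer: 60339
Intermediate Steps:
(8906 + 19195) + Y(199, 161) = (8906 + 19195) + 199*(1 + 161) = 28101 + 199*162 = 28101 + 32238 = 60339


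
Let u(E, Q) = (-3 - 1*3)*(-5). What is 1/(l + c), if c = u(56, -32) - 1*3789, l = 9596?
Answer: 1/5837 ≈ 0.00017132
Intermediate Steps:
u(E, Q) = 30 (u(E, Q) = (-3 - 3)*(-5) = -6*(-5) = 30)
c = -3759 (c = 30 - 1*3789 = 30 - 3789 = -3759)
1/(l + c) = 1/(9596 - 3759) = 1/5837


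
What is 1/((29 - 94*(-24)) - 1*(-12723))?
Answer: 1/15008 ≈ 6.6631e-5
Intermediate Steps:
1/((29 - 94*(-24)) - 1*(-12723)) = 1/((29 + 2256) + 12723) = 1/(2285 + 12723) = 1/15008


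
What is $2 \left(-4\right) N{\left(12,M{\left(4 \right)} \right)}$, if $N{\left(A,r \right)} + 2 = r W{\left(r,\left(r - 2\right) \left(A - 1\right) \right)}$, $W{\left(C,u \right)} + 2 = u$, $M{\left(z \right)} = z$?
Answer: $-624$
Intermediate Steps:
$W{\left(C,u \right)} = -2 + u$
$N{\left(A,r \right)} = -2 + r \left(-2 + \left(-1 + A\right) \left(-2 + r\right)\right)$ ($N{\left(A,r \right)} = -2 + r \left(-2 + \left(r - 2\right) \left(A - 1\right)\right) = -2 + r \left(-2 + \left(-2 + r\right) \left(-1 + A\right)\right) = -2 + r \left(-2 + \left(-1 + A\right) \left(-2 + r\right)\right)$)
$2 \left(-4\right) N{\left(12,M{\left(4 \right)} \right)} = 2 \left(-4\right) \left(-2 - 4 \left(4 + 2 \cdot 12 - 12 \cdot 4\right)\right) = - 8 \left(-2 - 4 \left(4 + 24 - 48\right)\right) = - 8 \left(-2 - 4 \left(-20\right)\right) = - 8 \left(-2 + 80\right) = \left(-8\right) 78 = -624$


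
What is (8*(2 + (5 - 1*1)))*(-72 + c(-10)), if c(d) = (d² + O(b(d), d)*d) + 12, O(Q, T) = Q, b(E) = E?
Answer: 6720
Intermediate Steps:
c(d) = 12 + 2*d² (c(d) = (d² + d*d) + 12 = (d² + d²) + 12 = 2*d² + 12 = 12 + 2*d²)
(8*(2 + (5 - 1*1)))*(-72 + c(-10)) = (8*(2 + (5 - 1*1)))*(-72 + (12 + 2*(-10)²)) = (8*(2 + (5 - 1)))*(-72 + (12 + 2*100)) = (8*(2 + 4))*(-72 + (12 + 200)) = (8*6)*(-72 + 212) = 48*140 = 6720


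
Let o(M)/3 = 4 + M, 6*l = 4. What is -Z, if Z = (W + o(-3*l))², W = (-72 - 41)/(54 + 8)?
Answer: -67081/3844 ≈ -17.451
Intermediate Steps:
l = ⅔ (l = (⅙)*4 = ⅔ ≈ 0.66667)
W = -113/62 ≈ -1.8226
o(M) = 12 + 3*M (o(M) = 3*(4 + M) = 12 + 3*M)
Z = 67081/3844 (Z = (-113/62 + (12 + 3*(-3*⅔)))² = (-113/62 + (12 + 3*(-2)))² = (-113/62 + (12 - 6))² = (-113/62 + 6)² = (259/62)² = 67081/3844 ≈ 17.451)
-Z = -1*67081/3844 = -67081/3844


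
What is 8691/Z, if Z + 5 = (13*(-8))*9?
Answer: -8691/941 ≈ -9.2359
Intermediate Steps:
Z = -941 (Z = -5 + (13*(-8))*9 = -5 - 104*9 = -5 - 936 = -941)
8691/Z = 8691/(-941) = 8691*(-1/941) = -8691/941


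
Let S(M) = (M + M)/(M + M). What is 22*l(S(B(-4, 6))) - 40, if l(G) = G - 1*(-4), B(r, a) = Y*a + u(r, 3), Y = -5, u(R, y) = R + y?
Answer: 70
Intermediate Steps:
B(r, a) = 3 + r - 5*a (B(r, a) = -5*a + (r + 3) = -5*a + (3 + r) = 3 + r - 5*a)
S(M) = 1 (S(M) = (2*M)/((2*M)) = (2*M)*(1/(2*M)) = 1)
l(G) = 4 + G (l(G) = G + 4 = 4 + G)
22*l(S(B(-4, 6))) - 40 = 22*(4 + 1) - 40 = 22*5 - 40 = 110 - 40 = 70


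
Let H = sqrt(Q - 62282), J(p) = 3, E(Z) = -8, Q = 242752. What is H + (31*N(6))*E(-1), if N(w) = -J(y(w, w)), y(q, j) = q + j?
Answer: 744 + sqrt(180470) ≈ 1168.8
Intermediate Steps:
y(q, j) = j + q
N(w) = -3 (N(w) = -1*3 = -3)
H = sqrt(180470) (H = sqrt(242752 - 62282) = sqrt(180470) ≈ 424.82)
H + (31*N(6))*E(-1) = sqrt(180470) + (31*(-3))*(-8) = sqrt(180470) - 93*(-8) = sqrt(180470) + 744 = 744 + sqrt(180470)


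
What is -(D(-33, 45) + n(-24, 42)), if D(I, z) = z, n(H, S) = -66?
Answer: 21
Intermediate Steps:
-(D(-33, 45) + n(-24, 42)) = -(45 - 66) = -1*(-21) = 21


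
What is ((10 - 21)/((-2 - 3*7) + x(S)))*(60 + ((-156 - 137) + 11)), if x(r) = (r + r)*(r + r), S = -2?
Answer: -2442/7 ≈ -348.86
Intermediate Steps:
x(r) = 4*r² (x(r) = (2*r)*(2*r) = 4*r²)
((10 - 21)/((-2 - 3*7) + x(S)))*(60 + ((-156 - 137) + 11)) = ((10 - 21)/((-2 - 3*7) + 4*(-2)²))*(60 + ((-156 - 137) + 11)) = (-11/((-2 - 21) + 4*4))*(60 + (-293 + 11)) = (-11/(-23 + 16))*(60 - 282) = -11/(-7)*(-222) = -11*(-⅐)*(-222) = (11/7)*(-222) = -2442/7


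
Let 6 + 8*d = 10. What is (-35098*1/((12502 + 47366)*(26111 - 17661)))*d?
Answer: -17549/505884600 ≈ -3.4690e-5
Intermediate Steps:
d = 1/2 (d = -3/4 + (1/8)*10 = -3/4 + 5/4 = 1/2 ≈ 0.50000)
(-35098*1/((12502 + 47366)*(26111 - 17661)))*d = -35098*1/((12502 + 47366)*(26111 - 17661))*(1/2) = -35098/(8450*59868)*(1/2) = -35098/505884600*(1/2) = -35098*1/505884600*(1/2) = -17549/252942300*1/2 = -17549/505884600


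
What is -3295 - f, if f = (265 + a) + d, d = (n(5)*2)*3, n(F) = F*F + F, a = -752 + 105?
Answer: -3093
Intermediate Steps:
a = -647
n(F) = F + F² (n(F) = F² + F = F + F²)
d = 180 (d = ((5*(1 + 5))*2)*3 = ((5*6)*2)*3 = (30*2)*3 = 60*3 = 180)
f = -202 (f = (265 - 647) + 180 = -382 + 180 = -202)
-3295 - f = -3295 - 1*(-202) = -3295 + 202 = -3093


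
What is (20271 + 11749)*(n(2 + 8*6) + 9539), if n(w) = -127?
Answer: 301372240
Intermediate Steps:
(20271 + 11749)*(n(2 + 8*6) + 9539) = (20271 + 11749)*(-127 + 9539) = 32020*9412 = 301372240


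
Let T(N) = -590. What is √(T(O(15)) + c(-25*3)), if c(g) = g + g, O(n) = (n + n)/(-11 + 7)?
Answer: 2*I*√185 ≈ 27.203*I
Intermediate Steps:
O(n) = -n/2 (O(n) = (2*n)/(-4) = (2*n)*(-¼) = -n/2)
c(g) = 2*g
√(T(O(15)) + c(-25*3)) = √(-590 + 2*(-25*3)) = √(-590 + 2*(-75)) = √(-590 - 150) = √(-740) = 2*I*√185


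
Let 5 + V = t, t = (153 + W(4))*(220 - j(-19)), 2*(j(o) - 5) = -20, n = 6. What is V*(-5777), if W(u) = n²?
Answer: -245638040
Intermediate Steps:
j(o) = -5 (j(o) = 5 + (½)*(-20) = 5 - 10 = -5)
W(u) = 36 (W(u) = 6² = 36)
t = 42525 (t = (153 + 36)*(220 - 1*(-5)) = 189*(220 + 5) = 189*225 = 42525)
V = 42520 (V = -5 + 42525 = 42520)
V*(-5777) = 42520*(-5777) = -245638040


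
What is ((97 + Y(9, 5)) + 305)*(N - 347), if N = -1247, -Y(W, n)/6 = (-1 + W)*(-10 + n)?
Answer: -1023348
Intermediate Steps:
Y(W, n) = -6*(-1 + W)*(-10 + n)
((97 + Y(9, 5)) + 305)*(N - 347) = ((97 + (-60 + 6*5 + 60*9 - 6*9*5)) + 305)*(-1247 - 347) = ((97 + (-60 + 30 + 540 - 270)) + 305)*(-1594) = ((97 + 240) + 305)*(-1594) = (337 + 305)*(-1594) = 642*(-1594) = -1023348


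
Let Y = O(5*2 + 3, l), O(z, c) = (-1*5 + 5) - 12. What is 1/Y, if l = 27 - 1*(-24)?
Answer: -1/12 ≈ -0.083333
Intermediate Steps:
l = 51 (l = 27 + 24 = 51)
O(z, c) = -12 (O(z, c) = (-5 + 5) - 12 = 0 - 12 = -12)
Y = -12
1/Y = 1/(-12) = -1/12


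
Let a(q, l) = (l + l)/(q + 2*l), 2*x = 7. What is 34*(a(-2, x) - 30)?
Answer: -4862/5 ≈ -972.40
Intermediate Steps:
x = 7/2 (x = (½)*7 = 7/2 ≈ 3.5000)
a(q, l) = 2*l/(q + 2*l) (a(q, l) = (2*l)/(q + 2*l) = 2*l/(q + 2*l))
34*(a(-2, x) - 30) = 34*(2*(7/2)/(-2 + 2*(7/2)) - 30) = 34*(2*(7/2)/(-2 + 7) - 30) = 34*(2*(7/2)/5 - 30) = 34*(2*(7/2)*(⅕) - 30) = 34*(7/5 - 30) = 34*(-143/5) = -4862/5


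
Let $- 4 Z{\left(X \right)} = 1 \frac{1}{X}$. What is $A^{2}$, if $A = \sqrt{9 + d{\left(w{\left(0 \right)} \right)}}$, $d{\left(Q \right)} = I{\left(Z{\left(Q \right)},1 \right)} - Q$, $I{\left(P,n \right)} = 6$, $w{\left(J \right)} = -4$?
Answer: $19$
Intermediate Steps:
$Z{\left(X \right)} = - \frac{1}{4 X}$ ($Z{\left(X \right)} = - \frac{1 \frac{1}{X}}{4} = - \frac{1}{4 X}$)
$d{\left(Q \right)} = 6 - Q$
$A = \sqrt{19}$ ($A = \sqrt{9 + \left(6 - -4\right)} = \sqrt{9 + \left(6 + 4\right)} = \sqrt{9 + 10} = \sqrt{19} \approx 4.3589$)
$A^{2} = \left(\sqrt{19}\right)^{2} = 19$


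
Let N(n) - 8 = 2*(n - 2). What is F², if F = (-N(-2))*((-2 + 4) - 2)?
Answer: 0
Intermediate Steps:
N(n) = 4 + 2*n (N(n) = 8 + 2*(n - 2) = 8 + 2*(-2 + n) = 8 + (-4 + 2*n) = 4 + 2*n)
F = 0 (F = (-(4 + 2*(-2)))*((-2 + 4) - 2) = (-(4 - 4))*(2 - 2) = -1*0*0 = 0*0 = 0)
F² = 0² = 0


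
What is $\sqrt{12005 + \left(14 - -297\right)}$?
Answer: $2 \sqrt{3079} \approx 110.98$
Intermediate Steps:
$\sqrt{12005 + \left(14 - -297\right)} = \sqrt{12005 + \left(14 + 297\right)} = \sqrt{12005 + 311} = \sqrt{12316} = 2 \sqrt{3079}$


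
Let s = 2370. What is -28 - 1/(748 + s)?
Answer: -87305/3118 ≈ -28.000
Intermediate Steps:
-28 - 1/(748 + s) = -28 - 1/(748 + 2370) = -28 - 1/3118 = -87305/3118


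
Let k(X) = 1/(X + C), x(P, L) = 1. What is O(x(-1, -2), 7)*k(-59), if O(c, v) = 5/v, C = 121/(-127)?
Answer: -635/53298 ≈ -0.011914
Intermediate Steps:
C = -121/127 (C = 121*(-1/127) = -121/127 ≈ -0.95276)
k(X) = 1/(-121/127 + X) (k(X) = 1/(X - 121/127) = 1/(-121/127 + X))
O(x(-1, -2), 7)*k(-59) = (5/7)*(127/(-121 + 127*(-59))) = (5*(⅐))*(127/(-121 - 7493)) = 5*(127/(-7614))/7 = 5*(127*(-1/7614))/7 = (5/7)*(-127/7614) = -635/53298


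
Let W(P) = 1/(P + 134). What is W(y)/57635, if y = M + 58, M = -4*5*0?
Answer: 1/11065920 ≈ 9.0368e-8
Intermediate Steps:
M = 0 (M = -20*0 = 0)
y = 58 (y = 0 + 58 = 58)
W(P) = 1/(134 + P)
W(y)/57635 = 1/((134 + 58)*57635) = (1/57635)/192 = (1/192)*(1/57635) = 1/11065920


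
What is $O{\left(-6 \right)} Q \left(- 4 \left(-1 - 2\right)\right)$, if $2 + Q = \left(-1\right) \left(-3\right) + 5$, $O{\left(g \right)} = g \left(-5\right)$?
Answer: $2160$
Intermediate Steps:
$O{\left(g \right)} = - 5 g$
$Q = 6$ ($Q = -2 + \left(\left(-1\right) \left(-3\right) + 5\right) = -2 + \left(3 + 5\right) = -2 + 8 = 6$)
$O{\left(-6 \right)} Q \left(- 4 \left(-1 - 2\right)\right) = \left(-5\right) \left(-6\right) 6 \left(- 4 \left(-1 - 2\right)\right) = 30 \cdot 6 \left(\left(-4\right) \left(-3\right)\right) = 180 \cdot 12 = 2160$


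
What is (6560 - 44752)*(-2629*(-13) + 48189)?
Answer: -3145722272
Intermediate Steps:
(6560 - 44752)*(-2629*(-13) + 48189) = -38192*(34177 + 48189) = -38192*82366 = -3145722272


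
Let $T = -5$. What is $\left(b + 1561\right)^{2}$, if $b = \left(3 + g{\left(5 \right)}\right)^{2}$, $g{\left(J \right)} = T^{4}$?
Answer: $156772443025$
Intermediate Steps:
$g{\left(J \right)} = 625$ ($g{\left(J \right)} = \left(-5\right)^{4} = 625$)
$b = 394384$ ($b = \left(3 + 625\right)^{2} = 628^{2} = 394384$)
$\left(b + 1561\right)^{2} = \left(394384 + 1561\right)^{2} = 395945^{2} = 156772443025$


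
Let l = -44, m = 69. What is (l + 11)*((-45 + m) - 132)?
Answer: 3564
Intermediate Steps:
(l + 11)*((-45 + m) - 132) = (-44 + 11)*((-45 + 69) - 132) = -33*(24 - 132) = -33*(-108) = 3564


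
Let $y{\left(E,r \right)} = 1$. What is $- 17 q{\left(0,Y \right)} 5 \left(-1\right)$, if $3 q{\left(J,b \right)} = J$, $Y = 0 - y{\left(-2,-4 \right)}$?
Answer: $0$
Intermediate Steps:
$Y = -1$ ($Y = 0 - 1 = -1$)
$q{\left(J,b \right)} = \frac{J}{3}$
$- 17 q{\left(0,Y \right)} 5 \left(-1\right) = - 17 \cdot \frac{1}{3} \cdot 0 \cdot 5 \left(-1\right) = \left(-17\right) 0 \left(-5\right) = 0 \left(-5\right) = 0$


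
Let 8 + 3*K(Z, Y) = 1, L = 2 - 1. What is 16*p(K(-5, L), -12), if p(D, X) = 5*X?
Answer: -960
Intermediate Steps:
L = 1
K(Z, Y) = -7/3 (K(Z, Y) = -8/3 + (⅓)*1 = -8/3 + ⅓ = -7/3)
16*p(K(-5, L), -12) = 16*(5*(-12)) = 16*(-60) = -960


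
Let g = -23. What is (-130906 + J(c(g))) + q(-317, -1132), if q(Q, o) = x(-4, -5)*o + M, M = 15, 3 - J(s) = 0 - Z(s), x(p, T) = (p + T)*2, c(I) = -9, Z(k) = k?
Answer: -110521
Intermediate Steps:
x(p, T) = 2*T + 2*p (x(p, T) = (T + p)*2 = 2*T + 2*p)
J(s) = 3 + s (J(s) = 3 - (0 - s) = 3 - (-1)*s = 3 + s)
q(Q, o) = 15 - 18*o (q(Q, o) = (2*(-5) + 2*(-4))*o + 15 = (-10 - 8)*o + 15 = -18*o + 15 = 15 - 18*o)
(-130906 + J(c(g))) + q(-317, -1132) = (-130906 + (3 - 9)) + (15 - 18*(-1132)) = (-130906 - 6) + (15 + 20376) = -130912 + 20391 = -110521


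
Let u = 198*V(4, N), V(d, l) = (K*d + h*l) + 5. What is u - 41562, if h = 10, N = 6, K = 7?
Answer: -23148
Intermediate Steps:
V(d, l) = 5 + 7*d + 10*l (V(d, l) = (7*d + 10*l) + 5 = 5 + 7*d + 10*l)
u = 18414 (u = 198*(5 + 7*4 + 10*6) = 198*(5 + 28 + 60) = 198*93 = 18414)
u - 41562 = 18414 - 41562 = -23148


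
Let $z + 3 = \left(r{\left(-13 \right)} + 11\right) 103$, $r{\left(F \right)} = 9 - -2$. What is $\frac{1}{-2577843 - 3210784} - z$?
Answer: $- \frac{13099662902}{5788627} \approx -2263.0$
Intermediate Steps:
$r{\left(F \right)} = 11$ ($r{\left(F \right)} = 9 + 2 = 11$)
$z = 2263$ ($z = -3 + \left(11 + 11\right) 103 = -3 + 22 \cdot 103 = -3 + 2266 = 2263$)
$\frac{1}{-2577843 - 3210784} - z = \frac{1}{-2577843 - 3210784} - 2263 = \frac{1}{-5788627} - 2263 = - \frac{1}{5788627} - 2263 = - \frac{13099662902}{5788627}$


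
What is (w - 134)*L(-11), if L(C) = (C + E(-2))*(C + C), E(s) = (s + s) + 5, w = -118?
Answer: -55440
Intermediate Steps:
E(s) = 5 + 2*s (E(s) = 2*s + 5 = 5 + 2*s)
L(C) = 2*C*(1 + C) (L(C) = (C + (5 + 2*(-2)))*(C + C) = (C + (5 - 4))*(2*C) = (C + 1)*(2*C) = (1 + C)*(2*C) = 2*C*(1 + C))
(w - 134)*L(-11) = (-118 - 134)*(2*(-11)*(1 - 11)) = -504*(-11)*(-10) = -252*220 = -55440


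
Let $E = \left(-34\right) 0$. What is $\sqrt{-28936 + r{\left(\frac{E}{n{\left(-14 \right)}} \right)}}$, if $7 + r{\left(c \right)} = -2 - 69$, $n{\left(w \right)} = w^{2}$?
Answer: $i \sqrt{29014} \approx 170.33 i$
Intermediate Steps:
$E = 0$
$r{\left(c \right)} = -78$ ($r{\left(c \right)} = -7 - 71 = -78$)
$\sqrt{-28936 + r{\left(\frac{E}{n{\left(-14 \right)}} \right)}} = \sqrt{-28936 - 78} = \sqrt{-29014} = i \sqrt{29014}$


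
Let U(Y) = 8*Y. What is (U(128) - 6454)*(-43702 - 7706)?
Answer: 279145440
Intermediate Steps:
(U(128) - 6454)*(-43702 - 7706) = (8*128 - 6454)*(-43702 - 7706) = (1024 - 6454)*(-51408) = -5430*(-51408) = 279145440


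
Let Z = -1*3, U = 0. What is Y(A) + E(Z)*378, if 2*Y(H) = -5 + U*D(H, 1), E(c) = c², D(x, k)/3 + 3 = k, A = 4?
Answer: 6799/2 ≈ 3399.5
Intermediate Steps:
D(x, k) = -9 + 3*k
Z = -3
Y(H) = -5/2 (Y(H) = (-5 + 0*(-9 + 3*1))/2 = (-5 + 0*(-9 + 3))/2 = (-5 + 0*(-6))/2 = (-5 + 0)/2 = (½)*(-5) = -5/2)
Y(A) + E(Z)*378 = -5/2 + (-3)²*378 = -5/2 + 9*378 = -5/2 + 3402 = 6799/2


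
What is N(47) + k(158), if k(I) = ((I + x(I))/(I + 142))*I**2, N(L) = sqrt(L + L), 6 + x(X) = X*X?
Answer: 52249652/25 + sqrt(94) ≈ 2.0900e+6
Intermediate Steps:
x(X) = -6 + X**2 (x(X) = -6 + X*X = -6 + X**2)
N(L) = sqrt(2)*sqrt(L) (N(L) = sqrt(2*L) = sqrt(2)*sqrt(L))
k(I) = I**2*(-6 + I + I**2)/(142 + I) (k(I) = ((I + (-6 + I**2))/(I + 142))*I**2 = ((-6 + I + I**2)/(142 + I))*I**2 = I**2*(-6 + I + I**2)/(142 + I))
N(47) + k(158) = sqrt(2)*sqrt(47) + 158**2*(-6 + 158 + 158**2)/(142 + 158) = sqrt(94) + 24964*(-6 + 158 + 24964)/300 = sqrt(94) + 24964*(1/300)*25116 = sqrt(94) + 52249652/25 = 52249652/25 + sqrt(94)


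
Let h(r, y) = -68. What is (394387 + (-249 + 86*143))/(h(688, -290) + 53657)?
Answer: 406436/53589 ≈ 7.5843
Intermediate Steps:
(394387 + (-249 + 86*143))/(h(688, -290) + 53657) = (394387 + (-249 + 86*143))/(-68 + 53657) = (394387 + (-249 + 12298))/53589 = (394387 + 12049)*(1/53589) = 406436*(1/53589) = 406436/53589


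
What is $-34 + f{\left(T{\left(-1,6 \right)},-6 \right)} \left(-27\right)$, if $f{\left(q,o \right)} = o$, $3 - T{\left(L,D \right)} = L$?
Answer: $128$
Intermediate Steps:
$T{\left(L,D \right)} = 3 - L$
$-34 + f{\left(T{\left(-1,6 \right)},-6 \right)} \left(-27\right) = -34 - -162 = -34 + 162 = 128$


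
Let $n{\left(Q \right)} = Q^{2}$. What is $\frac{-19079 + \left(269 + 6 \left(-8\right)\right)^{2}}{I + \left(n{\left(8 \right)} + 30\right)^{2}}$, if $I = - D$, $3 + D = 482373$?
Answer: $- \frac{14881}{236767} \approx -0.062851$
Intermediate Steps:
$D = 482370$ ($D = -3 + 482373 = 482370$)
$I = -482370$ ($I = \left(-1\right) 482370 = -482370$)
$\frac{-19079 + \left(269 + 6 \left(-8\right)\right)^{2}}{I + \left(n{\left(8 \right)} + 30\right)^{2}} = \frac{-19079 + \left(269 + 6 \left(-8\right)\right)^{2}}{-482370 + \left(8^{2} + 30\right)^{2}} = \frac{-19079 + \left(269 - 48\right)^{2}}{-482370 + \left(64 + 30\right)^{2}} = \frac{-19079 + 221^{2}}{-482370 + 94^{2}} = \frac{-19079 + 48841}{-482370 + 8836} = \frac{29762}{-473534} = 29762 \left(- \frac{1}{473534}\right) = - \frac{14881}{236767}$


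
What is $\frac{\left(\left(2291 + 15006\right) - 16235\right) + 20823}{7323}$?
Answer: $\frac{7295}{2441} \approx 2.9885$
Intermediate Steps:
$\frac{\left(\left(2291 + 15006\right) - 16235\right) + 20823}{7323} = \left(\left(17297 - 16235\right) + 20823\right) \frac{1}{7323} = \left(1062 + 20823\right) \frac{1}{7323} = 21885 \cdot \frac{1}{7323} = \frac{7295}{2441}$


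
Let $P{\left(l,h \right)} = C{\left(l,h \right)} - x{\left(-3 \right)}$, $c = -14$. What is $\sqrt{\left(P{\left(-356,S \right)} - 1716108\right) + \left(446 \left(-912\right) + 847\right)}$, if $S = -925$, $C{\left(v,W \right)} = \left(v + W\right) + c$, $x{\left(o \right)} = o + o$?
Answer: $i \sqrt{2123302} \approx 1457.2 i$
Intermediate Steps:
$x{\left(o \right)} = 2 o$
$C{\left(v,W \right)} = -14 + W + v$ ($C{\left(v,W \right)} = \left(v + W\right) - 14 = \left(W + v\right) - 14 = -14 + W + v$)
$P{\left(l,h \right)} = -8 + h + l$ ($P{\left(l,h \right)} = \left(-14 + h + l\right) - 2 \left(-3\right) = \left(-14 + h + l\right) - -6 = \left(-14 + h + l\right) + 6 = -8 + h + l$)
$\sqrt{\left(P{\left(-356,S \right)} - 1716108\right) + \left(446 \left(-912\right) + 847\right)} = \sqrt{\left(\left(-8 - 925 - 356\right) - 1716108\right) + \left(446 \left(-912\right) + 847\right)} = \sqrt{\left(-1289 - 1716108\right) + \left(-406752 + 847\right)} = \sqrt{-1717397 - 405905} = \sqrt{-2123302} = i \sqrt{2123302}$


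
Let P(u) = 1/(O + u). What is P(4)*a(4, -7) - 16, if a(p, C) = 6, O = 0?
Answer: -29/2 ≈ -14.500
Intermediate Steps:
P(u) = 1/u (P(u) = 1/(0 + u) = 1/u)
P(4)*a(4, -7) - 16 = 6/4 - 16 = (¼)*6 - 16 = 3/2 - 16 = -29/2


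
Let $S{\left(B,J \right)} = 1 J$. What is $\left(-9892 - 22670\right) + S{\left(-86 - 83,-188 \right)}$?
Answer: $-32750$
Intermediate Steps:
$S{\left(B,J \right)} = J$
$\left(-9892 - 22670\right) + S{\left(-86 - 83,-188 \right)} = \left(-9892 - 22670\right) - 188 = -32562 - 188 = -32750$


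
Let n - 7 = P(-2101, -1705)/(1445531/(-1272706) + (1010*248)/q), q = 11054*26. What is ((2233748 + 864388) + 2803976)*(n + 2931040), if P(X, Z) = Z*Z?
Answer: -1150922479425715642115296/24165998161 ≈ -4.7626e+13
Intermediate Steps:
P(X, Z) = Z²
q = 287404
n = -265833309897025023/24165998161 (n = 7 + (-1705)²/(1445531/(-1272706) + (1010*248)/287404) = 7 + 2907025/(1445531*(-1/1272706) + 250480*(1/287404)) = 7 + 2907025/(-1445531/1272706 + 62620/71851) = 7 + 2907025/(-24165998161/91445198806) = 7 + 2907025*(-91445198806/24165998161) = 7 - 265833479059012150/24165998161 = -265833309897025023/24165998161 ≈ -1.1000e+7)
((2233748 + 864388) + 2803976)*(n + 2931040) = ((2233748 + 864388) + 2803976)*(-265833309897025023/24165998161 + 2931040) = (3098136 + 2803976)*(-195001802647207583/24165998161) = 5902112*(-195001802647207583/24165998161) = -1150922479425715642115296/24165998161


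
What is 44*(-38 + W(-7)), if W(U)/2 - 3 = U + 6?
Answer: -1496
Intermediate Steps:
W(U) = 18 + 2*U (W(U) = 6 + 2*(U + 6) = 6 + 2*(6 + U) = 6 + (12 + 2*U) = 18 + 2*U)
44*(-38 + W(-7)) = 44*(-38 + (18 + 2*(-7))) = 44*(-38 + (18 - 14)) = 44*(-38 + 4) = 44*(-34) = -1496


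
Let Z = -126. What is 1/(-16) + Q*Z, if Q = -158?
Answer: 318527/16 ≈ 19908.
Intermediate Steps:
1/(-16) + Q*Z = 1/(-16) - 158*(-126) = -1/16 + 19908 = 318527/16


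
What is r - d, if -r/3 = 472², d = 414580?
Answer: -1082932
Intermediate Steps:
r = -668352 (r = -3*472² = -3*222784 = -668352)
r - d = -668352 - 1*414580 = -668352 - 414580 = -1082932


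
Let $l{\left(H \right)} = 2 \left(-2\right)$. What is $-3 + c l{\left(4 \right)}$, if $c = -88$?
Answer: $349$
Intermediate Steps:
$l{\left(H \right)} = -4$
$-3 + c l{\left(4 \right)} = -3 - -352 = -3 + 352 = 349$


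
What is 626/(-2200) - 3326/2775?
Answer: -181087/122100 ≈ -1.4831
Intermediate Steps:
626/(-2200) - 3326/2775 = 626*(-1/2200) - 3326*1/2775 = -313/1100 - 3326/2775 = -181087/122100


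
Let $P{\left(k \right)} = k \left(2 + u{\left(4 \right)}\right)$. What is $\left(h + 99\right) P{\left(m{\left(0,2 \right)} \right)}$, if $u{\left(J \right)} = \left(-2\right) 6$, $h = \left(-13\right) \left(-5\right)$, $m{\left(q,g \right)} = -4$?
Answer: $6560$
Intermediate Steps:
$h = 65$
$u{\left(J \right)} = -12$
$P{\left(k \right)} = - 10 k$ ($P{\left(k \right)} = k \left(2 - 12\right) = k \left(-10\right) = - 10 k$)
$\left(h + 99\right) P{\left(m{\left(0,2 \right)} \right)} = \left(65 + 99\right) \left(\left(-10\right) \left(-4\right)\right) = 164 \cdot 40 = 6560$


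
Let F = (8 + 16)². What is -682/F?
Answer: -341/288 ≈ -1.1840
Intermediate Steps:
F = 576 (F = 24² = 576)
-682/F = -682/576 = -682*1/576 = -341/288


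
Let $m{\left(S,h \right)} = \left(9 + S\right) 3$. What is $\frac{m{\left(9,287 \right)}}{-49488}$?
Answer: $- \frac{9}{8248} \approx -0.0010912$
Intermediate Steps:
$m{\left(S,h \right)} = 27 + 3 S$
$\frac{m{\left(9,287 \right)}}{-49488} = \frac{27 + 3 \cdot 9}{-49488} = \left(27 + 27\right) \left(- \frac{1}{49488}\right) = 54 \left(- \frac{1}{49488}\right) = - \frac{9}{8248}$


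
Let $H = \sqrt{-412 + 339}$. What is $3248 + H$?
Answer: $3248 + i \sqrt{73} \approx 3248.0 + 8.544 i$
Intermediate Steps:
$H = i \sqrt{73}$ ($H = \sqrt{-73} = i \sqrt{73} \approx 8.544 i$)
$3248 + H = 3248 + i \sqrt{73}$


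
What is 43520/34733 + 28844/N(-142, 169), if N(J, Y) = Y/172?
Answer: 172323603024/5869877 ≈ 29357.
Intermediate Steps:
N(J, Y) = Y/172 (N(J, Y) = Y*(1/172) = Y/172)
43520/34733 + 28844/N(-142, 169) = 43520/34733 + 28844/(((1/172)*169)) = 43520*(1/34733) + 28844/(169/172) = 43520/34733 + 28844*(172/169) = 43520/34733 + 4961168/169 = 172323603024/5869877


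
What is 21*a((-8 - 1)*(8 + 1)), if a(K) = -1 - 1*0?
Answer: -21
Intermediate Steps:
a(K) = -1 (a(K) = -1 + 0 = -1)
21*a((-8 - 1)*(8 + 1)) = 21*(-1) = -21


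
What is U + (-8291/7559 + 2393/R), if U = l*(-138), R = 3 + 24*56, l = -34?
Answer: 47780738026/10181973 ≈ 4692.7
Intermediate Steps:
R = 1347 (R = 3 + 1344 = 1347)
U = 4692 (U = -34*(-138) = 4692)
U + (-8291/7559 + 2393/R) = 4692 + (-8291/7559 + 2393/1347) = 4692 + 6920710/10181973 = 47780738026/10181973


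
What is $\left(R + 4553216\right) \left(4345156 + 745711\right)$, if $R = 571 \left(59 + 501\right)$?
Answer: $24807672710192$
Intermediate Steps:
$R = 319760$ ($R = 571 \cdot 560 = 319760$)
$\left(R + 4553216\right) \left(4345156 + 745711\right) = \left(319760 + 4553216\right) \left(4345156 + 745711\right) = 4872976 \cdot 5090867 = 24807672710192$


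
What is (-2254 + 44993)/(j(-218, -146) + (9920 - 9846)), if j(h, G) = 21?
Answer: 42739/95 ≈ 449.88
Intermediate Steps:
(-2254 + 44993)/(j(-218, -146) + (9920 - 9846)) = (-2254 + 44993)/(21 + (9920 - 9846)) = 42739/(21 + 74) = 42739/95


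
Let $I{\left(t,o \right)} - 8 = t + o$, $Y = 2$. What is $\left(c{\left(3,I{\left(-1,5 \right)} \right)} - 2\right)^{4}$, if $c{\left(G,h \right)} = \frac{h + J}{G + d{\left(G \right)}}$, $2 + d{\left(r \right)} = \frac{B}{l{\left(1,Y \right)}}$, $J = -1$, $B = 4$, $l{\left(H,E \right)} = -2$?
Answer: $28561$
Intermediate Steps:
$I{\left(t,o \right)} = 8 + o + t$ ($I{\left(t,o \right)} = 8 + \left(t + o\right) = 8 + \left(o + t\right) = 8 + o + t$)
$d{\left(r \right)} = -4$ ($d{\left(r \right)} = -2 + \frac{4}{-2} = -2 + 4 \left(- \frac{1}{2}\right) = -2 - 2 = -4$)
$c{\left(G,h \right)} = \frac{-1 + h}{-4 + G}$ ($c{\left(G,h \right)} = \frac{h - 1}{G - 4} = \frac{-1 + h}{-4 + G}$)
$\left(c{\left(3,I{\left(-1,5 \right)} \right)} - 2\right)^{4} = \left(\frac{1 - \left(8 + 5 - 1\right)}{4 - 3} - 2\right)^{4} = \left(\frac{1 - 12}{4 - 3} - 2\right)^{4} = \left(\frac{1 - 12}{1} - 2\right)^{4} = \left(1 \left(-11\right) - 2\right)^{4} = \left(-11 - 2\right)^{4} = \left(-13\right)^{4} = 28561$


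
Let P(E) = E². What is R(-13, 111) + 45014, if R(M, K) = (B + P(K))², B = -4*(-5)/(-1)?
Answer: 151359615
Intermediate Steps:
B = -20 (B = 20*(-1) = -20)
R(M, K) = (-20 + K²)²
R(-13, 111) + 45014 = (-20 + 111²)² + 45014 = (-20 + 12321)² + 45014 = 12301² + 45014 = 151314601 + 45014 = 151359615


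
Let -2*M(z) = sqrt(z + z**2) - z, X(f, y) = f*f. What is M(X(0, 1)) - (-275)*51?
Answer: 14025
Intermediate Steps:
X(f, y) = f**2
M(z) = z/2 - sqrt(z + z**2)/2 (M(z) = -(sqrt(z + z**2) - z)/2 = z/2 - sqrt(z + z**2)/2)
M(X(0, 1)) - (-275)*51 = ((1/2)*0**2 - sqrt(0**2*(1 + 0**2))/2) - (-275)*51 = ((1/2)*0 - sqrt(0*(1 + 0))/2) - 55*(-255) = (0 - sqrt(0*1)/2) + 14025 = (0 - sqrt(0)/2) + 14025 = (0 - 1/2*0) + 14025 = (0 + 0) + 14025 = 0 + 14025 = 14025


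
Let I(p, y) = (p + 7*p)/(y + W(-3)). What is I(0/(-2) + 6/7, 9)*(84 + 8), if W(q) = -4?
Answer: 4416/35 ≈ 126.17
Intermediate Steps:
I(p, y) = 8*p/(-4 + y) (I(p, y) = (p + 7*p)/(y - 4) = (8*p)/(-4 + y) = 8*p/(-4 + y))
I(0/(-2) + 6/7, 9)*(84 + 8) = (8*(0/(-2) + 6/7)/(-4 + 9))*(84 + 8) = (8*(0*(-½) + 6*(⅐))/5)*92 = (8*(0 + 6/7)*(⅕))*92 = (8*(6/7)*(⅕))*92 = (48/35)*92 = 4416/35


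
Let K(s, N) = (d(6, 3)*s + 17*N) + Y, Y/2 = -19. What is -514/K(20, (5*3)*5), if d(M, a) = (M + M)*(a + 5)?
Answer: -514/3157 ≈ -0.16281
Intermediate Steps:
d(M, a) = 2*M*(5 + a) (d(M, a) = (2*M)*(5 + a) = 2*M*(5 + a))
Y = -38 (Y = 2*(-19) = -38)
K(s, N) = -38 + 17*N + 96*s (K(s, N) = ((2*6*(5 + 3))*s + 17*N) - 38 = ((2*6*8)*s + 17*N) - 38 = (96*s + 17*N) - 38 = (17*N + 96*s) - 38 = -38 + 17*N + 96*s)
-514/K(20, (5*3)*5) = -514/(-38 + 17*((5*3)*5) + 96*20) = -514/(-38 + 17*(15*5) + 1920) = -514/(-38 + 17*75 + 1920) = -514/(-38 + 1275 + 1920) = -514/3157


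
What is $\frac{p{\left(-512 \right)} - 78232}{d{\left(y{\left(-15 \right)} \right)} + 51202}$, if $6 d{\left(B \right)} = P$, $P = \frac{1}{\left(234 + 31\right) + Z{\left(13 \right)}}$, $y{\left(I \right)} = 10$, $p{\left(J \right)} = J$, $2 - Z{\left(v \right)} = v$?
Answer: $- \frac{120005856}{78031849} \approx -1.5379$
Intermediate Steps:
$Z{\left(v \right)} = 2 - v$
$P = \frac{1}{254}$ ($P = \frac{1}{\left(234 + 31\right) + \left(2 - 13\right)} = \frac{1}{265 + \left(2 - 13\right)} = \frac{1}{265 - 11} = \frac{1}{254} \approx 0.003937$)
$d{\left(B \right)} = \frac{1}{1524}$ ($d{\left(B \right)} = \frac{1}{6} \cdot \frac{1}{254} = \frac{1}{1524}$)
$\frac{p{\left(-512 \right)} - 78232}{d{\left(y{\left(-15 \right)} \right)} + 51202} = \frac{-512 - 78232}{\frac{1}{1524} + 51202} = - \frac{78744}{\frac{78031849}{1524}} = \left(-78744\right) \frac{1524}{78031849} = - \frac{120005856}{78031849}$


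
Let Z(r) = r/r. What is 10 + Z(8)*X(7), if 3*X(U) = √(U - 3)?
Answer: 32/3 ≈ 10.667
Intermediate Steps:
X(U) = √(-3 + U)/3 (X(U) = √(U - 3)/3 = √(-3 + U)/3)
Z(r) = 1
10 + Z(8)*X(7) = 10 + 1*(√(-3 + 7)/3) = 10 + 1*(√4/3) = 10 + 1*((⅓)*2) = 10 + 1*(⅔) = 10 + ⅔ = 32/3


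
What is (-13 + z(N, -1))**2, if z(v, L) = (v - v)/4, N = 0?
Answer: 169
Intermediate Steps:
z(v, L) = 0 (z(v, L) = 0*(1/4) = 0)
(-13 + z(N, -1))**2 = (-13 + 0)**2 = (-13)**2 = 169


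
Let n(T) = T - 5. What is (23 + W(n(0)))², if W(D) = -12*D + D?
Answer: 6084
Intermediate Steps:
n(T) = -5 + T
W(D) = -11*D
(23 + W(n(0)))² = (23 - 11*(-5 + 0))² = (23 - 11*(-5))² = (23 + 55)² = 78² = 6084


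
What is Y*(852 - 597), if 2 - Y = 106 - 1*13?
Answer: -23205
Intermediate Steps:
Y = -91 (Y = 2 - (106 - 1*13) = 2 - (106 - 13) = 2 - 1*93 = 2 - 93 = -91)
Y*(852 - 597) = -91*(852 - 597) = -91*255 = -23205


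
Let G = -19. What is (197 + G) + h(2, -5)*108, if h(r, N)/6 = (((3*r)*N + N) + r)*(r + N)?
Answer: 64330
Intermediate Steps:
h(r, N) = 6*(N + r)*(N + r + 3*N*r) (h(r, N) = 6*((((3*r)*N + N) + r)*(r + N)) = 6*(((3*N*r + N) + r)*(N + r)) = 6*(((N + 3*N*r) + r)*(N + r)) = 6*((N + r + 3*N*r)*(N + r)) = 6*((N + r)*(N + r + 3*N*r)) = 6*(N + r)*(N + r + 3*N*r))
(197 + G) + h(2, -5)*108 = (197 - 19) + (6*(-5)² + 6*2² + 12*(-5)*2 + 18*(-5)*2² + 18*2*(-5)²)*108 = 178 + (6*25 + 6*4 - 120 + 18*(-5)*4 + 18*2*25)*108 = 178 + (150 + 24 - 120 - 360 + 900)*108 = 178 + 594*108 = 178 + 64152 = 64330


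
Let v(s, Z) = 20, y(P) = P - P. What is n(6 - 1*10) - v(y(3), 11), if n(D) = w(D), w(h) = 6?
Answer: -14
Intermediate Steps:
y(P) = 0
n(D) = 6
n(6 - 1*10) - v(y(3), 11) = 6 - 1*20 = 6 - 20 = -14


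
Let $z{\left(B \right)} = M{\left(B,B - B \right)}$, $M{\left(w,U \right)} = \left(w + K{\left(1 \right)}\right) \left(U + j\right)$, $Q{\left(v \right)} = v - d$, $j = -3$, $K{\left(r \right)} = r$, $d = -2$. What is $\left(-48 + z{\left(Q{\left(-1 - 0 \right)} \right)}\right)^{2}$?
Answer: $2916$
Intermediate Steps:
$Q{\left(v \right)} = 2 + v$ ($Q{\left(v \right)} = v - -2 = v + 2 = 2 + v$)
$M{\left(w,U \right)} = \left(1 + w\right) \left(-3 + U\right)$ ($M{\left(w,U \right)} = \left(w + 1\right) \left(U - 3\right) = \left(1 + w\right) \left(-3 + U\right)$)
$z{\left(B \right)} = -3 - 3 B$ ($z{\left(B \right)} = -3 + \left(B - B\right) - 3 B + \left(B - B\right) B = -3 + 0 - 3 B + 0 B = -3 + 0 - 3 B + 0 = -3 - 3 B$)
$\left(-48 + z{\left(Q{\left(-1 - 0 \right)} \right)}\right)^{2} = \left(-48 - \left(3 + 3 \left(2 - 1\right)\right)\right)^{2} = \left(-48 - 6\right)^{2} = \left(-54\right)^{2} = 2916$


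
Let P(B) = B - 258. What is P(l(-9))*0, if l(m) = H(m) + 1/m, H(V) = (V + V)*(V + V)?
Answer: 0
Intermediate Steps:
H(V) = 4*V² (H(V) = (2*V)*(2*V) = 4*V²)
l(m) = 1/m + 4*m² (l(m) = 4*m² + 1/m = 1/m + 4*m²)
P(B) = -258 + B
P(l(-9))*0 = (-258 + (1 + 4*(-9)³)/(-9))*0 = (-258 - (1 + 4*(-729))/9)*0 = (-258 - (1 - 2916)/9)*0 = (-258 - ⅑*(-2915))*0 = (-258 + 2915/9)*0 = (593/9)*0 = 0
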